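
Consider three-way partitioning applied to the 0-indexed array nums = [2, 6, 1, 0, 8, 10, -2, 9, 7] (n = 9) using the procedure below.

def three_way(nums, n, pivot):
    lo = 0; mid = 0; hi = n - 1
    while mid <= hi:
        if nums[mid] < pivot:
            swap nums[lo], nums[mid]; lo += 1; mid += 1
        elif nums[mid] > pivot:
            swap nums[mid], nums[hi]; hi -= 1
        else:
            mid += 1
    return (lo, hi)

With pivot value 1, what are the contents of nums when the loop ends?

[-2, 0, 1, 8, 10, 6, 9, 7, 2]

lo=0 mid=0 hi=8
2>1: swap(0,8), hi=7 ⇒ [7, 6, 1, 0, 8, 10, -2, 9, 2]
7>1: swap(0,7), hi=6 ⇒ [9, 6, 1, 0, 8, 10, -2, 7, 2]
9>1: swap(0,6), hi=5 ⇒ [-2, 6, 1, 0, 8, 10, 9, 7, 2]
-2<1: swap(0,0), lo=1 mid=1 ⇒ [-2, 6, 1, 0, 8, 10, 9, 7, 2]
6>1: swap(1,5), hi=4 ⇒ [-2, 10, 1, 0, 8, 6, 9, 7, 2]
10>1: swap(1,4), hi=3 ⇒ [-2, 8, 1, 0, 10, 6, 9, 7, 2]
8>1: swap(1,3), hi=2 ⇒ [-2, 0, 1, 8, 10, 6, 9, 7, 2]
0<1: swap(1,1), lo=2 mid=2 ⇒ [-2, 0, 1, 8, 10, 6, 9, 7, 2]
1=1: mid=3
done. lo=2 hi=2; nums=[-2, 0, 1, 8, 10, 6, 9, 7, 2]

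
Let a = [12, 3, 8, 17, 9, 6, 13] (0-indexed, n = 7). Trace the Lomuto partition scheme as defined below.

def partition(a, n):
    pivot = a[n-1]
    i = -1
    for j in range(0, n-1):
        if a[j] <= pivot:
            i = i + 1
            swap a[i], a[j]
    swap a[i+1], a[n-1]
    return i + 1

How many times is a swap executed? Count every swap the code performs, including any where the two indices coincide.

6

pivot=13, i=-1
j=0: 12≤13, i=0, swap(0,0) ⇒ [12, 3, 8, 17, 9, 6, 13]
j=1: 3≤13, i=1, swap(1,1) ⇒ [12, 3, 8, 17, 9, 6, 13]
j=2: 8≤13, i=2, swap(2,2) ⇒ [12, 3, 8, 17, 9, 6, 13]
j=3: 17>13, skip
j=4: 9≤13, i=3, swap(3,4) ⇒ [12, 3, 8, 9, 17, 6, 13]
j=5: 6≤13, i=4, swap(4,5) ⇒ [12, 3, 8, 9, 6, 17, 13]
swap(5,6) ⇒ [12, 3, 8, 9, 6, 13, 17]; return 5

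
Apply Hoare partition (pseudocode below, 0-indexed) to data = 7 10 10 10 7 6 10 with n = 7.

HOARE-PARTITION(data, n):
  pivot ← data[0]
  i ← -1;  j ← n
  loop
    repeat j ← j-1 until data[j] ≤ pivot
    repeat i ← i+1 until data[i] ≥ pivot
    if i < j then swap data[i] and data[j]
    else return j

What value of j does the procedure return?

1

pivot=7
j stops at 5 (6), i stops at 0 (7); swap ⇒ 6 10 10 10 7 7 10
j stops at 4 (7), i stops at 1 (10); swap ⇒ 6 7 10 10 10 7 10
j stops at 1, i stops at 2; i≥j ⇒ return 1. data=6 7 10 10 10 7 10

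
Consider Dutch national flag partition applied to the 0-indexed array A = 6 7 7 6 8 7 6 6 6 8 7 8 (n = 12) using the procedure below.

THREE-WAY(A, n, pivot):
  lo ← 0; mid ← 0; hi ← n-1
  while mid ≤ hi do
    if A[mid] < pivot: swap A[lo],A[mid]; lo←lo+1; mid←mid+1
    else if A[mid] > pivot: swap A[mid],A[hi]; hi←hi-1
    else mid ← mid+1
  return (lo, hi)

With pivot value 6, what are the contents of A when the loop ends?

pivot = 6; lo=0, mid=0, hi=11
A[mid]=6=6: mid=1
A[mid]=7>6: swap A[1],A[11]; hi=10 → 6 8 7 6 8 7 6 6 6 8 7 7
A[mid]=8>6: swap A[1],A[10]; hi=9 → 6 7 7 6 8 7 6 6 6 8 8 7
A[mid]=7>6: swap A[1],A[9]; hi=8 → 6 8 7 6 8 7 6 6 6 7 8 7
A[mid]=8>6: swap A[1],A[8]; hi=7 → 6 6 7 6 8 7 6 6 8 7 8 7
A[mid]=6=6: mid=2
A[mid]=7>6: swap A[2],A[7]; hi=6 → 6 6 6 6 8 7 6 7 8 7 8 7
A[mid]=6=6: mid=3
A[mid]=6=6: mid=4
A[mid]=8>6: swap A[4],A[6]; hi=5 → 6 6 6 6 6 7 8 7 8 7 8 7
A[mid]=6=6: mid=5
A[mid]=7>6: swap A[5],A[5]; hi=4 → 6 6 6 6 6 7 8 7 8 7 8 7
end: lo=0, hi=4; A = 6 6 6 6 6 7 8 7 8 7 8 7

6 6 6 6 6 7 8 7 8 7 8 7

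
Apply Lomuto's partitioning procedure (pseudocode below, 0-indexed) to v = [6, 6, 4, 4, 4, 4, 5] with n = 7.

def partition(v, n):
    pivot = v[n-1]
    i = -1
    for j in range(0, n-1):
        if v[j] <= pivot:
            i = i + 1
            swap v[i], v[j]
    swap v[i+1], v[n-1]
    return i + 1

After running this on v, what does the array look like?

pivot=5, i=-1
j=0: 6>5, skip
j=1: 6>5, skip
j=2: 4≤5, i=0, swap(0,2) ⇒ [4, 6, 6, 4, 4, 4, 5]
j=3: 4≤5, i=1, swap(1,3) ⇒ [4, 4, 6, 6, 4, 4, 5]
j=4: 4≤5, i=2, swap(2,4) ⇒ [4, 4, 4, 6, 6, 4, 5]
j=5: 4≤5, i=3, swap(3,5) ⇒ [4, 4, 4, 4, 6, 6, 5]
swap(4,6) ⇒ [4, 4, 4, 4, 5, 6, 6]; return 4

[4, 4, 4, 4, 5, 6, 6]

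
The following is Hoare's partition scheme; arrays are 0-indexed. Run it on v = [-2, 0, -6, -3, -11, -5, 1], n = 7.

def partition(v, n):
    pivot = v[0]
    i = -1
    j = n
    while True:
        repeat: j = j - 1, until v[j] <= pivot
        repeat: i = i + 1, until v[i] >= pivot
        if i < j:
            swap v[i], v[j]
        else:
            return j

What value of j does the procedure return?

3

pivot = v[0] = -2; i = -1, j = 7
j→5 (v[5]=-5≤-2), i→0 (v[0]=-2≥-2); i<j, swap → [-5, 0, -6, -3, -11, -2, 1]
j→4 (v[4]=-11≤-2), i→1 (v[1]=0≥-2); i<j, swap → [-5, -11, -6, -3, 0, -2, 1]
j→3, i→4; i≥j, return j=3. v = [-5, -11, -6, -3, 0, -2, 1]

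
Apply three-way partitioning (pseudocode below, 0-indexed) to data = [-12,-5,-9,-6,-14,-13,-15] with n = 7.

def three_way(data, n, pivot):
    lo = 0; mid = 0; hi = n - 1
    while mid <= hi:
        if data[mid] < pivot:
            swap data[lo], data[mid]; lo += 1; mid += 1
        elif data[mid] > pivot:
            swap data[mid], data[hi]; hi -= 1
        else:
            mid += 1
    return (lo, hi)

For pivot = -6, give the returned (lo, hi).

lo=0 mid=0 hi=6
-12<-6: swap(0,0), lo=1 mid=1 ⇒ [-12,-5,-9,-6,-14,-13,-15]
-5>-6: swap(1,6), hi=5 ⇒ [-12,-15,-9,-6,-14,-13,-5]
-15<-6: swap(1,1), lo=2 mid=2 ⇒ [-12,-15,-9,-6,-14,-13,-5]
-9<-6: swap(2,2), lo=3 mid=3 ⇒ [-12,-15,-9,-6,-14,-13,-5]
-6=-6: mid=4
-14<-6: swap(3,4), lo=4 mid=5 ⇒ [-12,-15,-9,-14,-6,-13,-5]
-13<-6: swap(4,5), lo=5 mid=6 ⇒ [-12,-15,-9,-14,-13,-6,-5]
done. lo=5 hi=5; data=[-12,-15,-9,-14,-13,-6,-5]

(5, 5)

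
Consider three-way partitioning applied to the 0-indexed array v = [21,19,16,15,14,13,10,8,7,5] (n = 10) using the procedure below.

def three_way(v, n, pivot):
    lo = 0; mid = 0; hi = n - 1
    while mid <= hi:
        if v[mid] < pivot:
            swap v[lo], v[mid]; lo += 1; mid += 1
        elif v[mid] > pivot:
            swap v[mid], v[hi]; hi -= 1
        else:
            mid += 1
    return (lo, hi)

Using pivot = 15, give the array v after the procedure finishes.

[5,7,8,14,13,10,15,16,19,21]

lo=0 mid=0 hi=9
21>15: swap(0,9), hi=8 ⇒ [5,19,16,15,14,13,10,8,7,21]
5<15: swap(0,0), lo=1 mid=1 ⇒ [5,19,16,15,14,13,10,8,7,21]
19>15: swap(1,8), hi=7 ⇒ [5,7,16,15,14,13,10,8,19,21]
7<15: swap(1,1), lo=2 mid=2 ⇒ [5,7,16,15,14,13,10,8,19,21]
16>15: swap(2,7), hi=6 ⇒ [5,7,8,15,14,13,10,16,19,21]
8<15: swap(2,2), lo=3 mid=3 ⇒ [5,7,8,15,14,13,10,16,19,21]
15=15: mid=4
14<15: swap(3,4), lo=4 mid=5 ⇒ [5,7,8,14,15,13,10,16,19,21]
13<15: swap(4,5), lo=5 mid=6 ⇒ [5,7,8,14,13,15,10,16,19,21]
10<15: swap(5,6), lo=6 mid=7 ⇒ [5,7,8,14,13,10,15,16,19,21]
done. lo=6 hi=6; v=[5,7,8,14,13,10,15,16,19,21]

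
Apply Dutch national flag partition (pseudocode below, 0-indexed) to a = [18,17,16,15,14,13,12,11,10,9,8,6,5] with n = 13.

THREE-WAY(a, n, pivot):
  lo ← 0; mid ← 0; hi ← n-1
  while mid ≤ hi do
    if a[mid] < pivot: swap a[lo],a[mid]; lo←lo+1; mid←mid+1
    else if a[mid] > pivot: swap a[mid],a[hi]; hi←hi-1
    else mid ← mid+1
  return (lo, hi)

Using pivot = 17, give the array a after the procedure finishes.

pivot = 17; lo=0, mid=0, hi=12
a[mid]=18>17: swap a[0],a[12]; hi=11 → [5,17,16,15,14,13,12,11,10,9,8,6,18]
a[mid]=5<17: swap a[0],a[0]; lo=1,mid=1 → [5,17,16,15,14,13,12,11,10,9,8,6,18]
a[mid]=17=17: mid=2
a[mid]=16<17: swap a[1],a[2]; lo=2,mid=3 → [5,16,17,15,14,13,12,11,10,9,8,6,18]
a[mid]=15<17: swap a[2],a[3]; lo=3,mid=4 → [5,16,15,17,14,13,12,11,10,9,8,6,18]
a[mid]=14<17: swap a[3],a[4]; lo=4,mid=5 → [5,16,15,14,17,13,12,11,10,9,8,6,18]
a[mid]=13<17: swap a[4],a[5]; lo=5,mid=6 → [5,16,15,14,13,17,12,11,10,9,8,6,18]
a[mid]=12<17: swap a[5],a[6]; lo=6,mid=7 → [5,16,15,14,13,12,17,11,10,9,8,6,18]
a[mid]=11<17: swap a[6],a[7]; lo=7,mid=8 → [5,16,15,14,13,12,11,17,10,9,8,6,18]
a[mid]=10<17: swap a[7],a[8]; lo=8,mid=9 → [5,16,15,14,13,12,11,10,17,9,8,6,18]
a[mid]=9<17: swap a[8],a[9]; lo=9,mid=10 → [5,16,15,14,13,12,11,10,9,17,8,6,18]
a[mid]=8<17: swap a[9],a[10]; lo=10,mid=11 → [5,16,15,14,13,12,11,10,9,8,17,6,18]
a[mid]=6<17: swap a[10],a[11]; lo=11,mid=12 → [5,16,15,14,13,12,11,10,9,8,6,17,18]
end: lo=11, hi=11; a = [5,16,15,14,13,12,11,10,9,8,6,17,18]

[5,16,15,14,13,12,11,10,9,8,6,17,18]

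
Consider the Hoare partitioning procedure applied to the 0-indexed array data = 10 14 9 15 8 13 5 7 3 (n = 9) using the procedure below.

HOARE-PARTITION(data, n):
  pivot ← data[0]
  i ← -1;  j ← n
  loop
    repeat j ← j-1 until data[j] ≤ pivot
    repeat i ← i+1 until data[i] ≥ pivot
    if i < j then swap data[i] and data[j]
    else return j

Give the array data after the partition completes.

pivot = data[0] = 10; i = -1, j = 9
j→8 (data[8]=3≤10), i→0 (data[0]=10≥10); i<j, swap → 3 14 9 15 8 13 5 7 10
j→7 (data[7]=7≤10), i→1 (data[1]=14≥10); i<j, swap → 3 7 9 15 8 13 5 14 10
j→6 (data[6]=5≤10), i→3 (data[3]=15≥10); i<j, swap → 3 7 9 5 8 13 15 14 10
j→4, i→5; i≥j, return j=4. data = 3 7 9 5 8 13 15 14 10

3 7 9 5 8 13 15 14 10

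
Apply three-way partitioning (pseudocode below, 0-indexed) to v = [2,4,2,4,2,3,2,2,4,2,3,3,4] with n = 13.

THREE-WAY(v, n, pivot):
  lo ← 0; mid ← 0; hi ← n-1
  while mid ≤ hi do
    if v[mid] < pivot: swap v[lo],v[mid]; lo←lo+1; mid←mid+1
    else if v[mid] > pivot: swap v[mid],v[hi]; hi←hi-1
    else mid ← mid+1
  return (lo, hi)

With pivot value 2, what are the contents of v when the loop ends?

[2,2,2,2,2,2,3,4,4,3,3,4,4]

lo=0 mid=0 hi=12
2=2: mid=1
4>2: swap(1,12), hi=11 ⇒ [2,4,2,4,2,3,2,2,4,2,3,3,4]
4>2: swap(1,11), hi=10 ⇒ [2,3,2,4,2,3,2,2,4,2,3,4,4]
3>2: swap(1,10), hi=9 ⇒ [2,3,2,4,2,3,2,2,4,2,3,4,4]
3>2: swap(1,9), hi=8 ⇒ [2,2,2,4,2,3,2,2,4,3,3,4,4]
2=2: mid=2
2=2: mid=3
4>2: swap(3,8), hi=7 ⇒ [2,2,2,4,2,3,2,2,4,3,3,4,4]
4>2: swap(3,7), hi=6 ⇒ [2,2,2,2,2,3,2,4,4,3,3,4,4]
2=2: mid=4
2=2: mid=5
3>2: swap(5,6), hi=5 ⇒ [2,2,2,2,2,2,3,4,4,3,3,4,4]
2=2: mid=6
done. lo=0 hi=5; v=[2,2,2,2,2,2,3,4,4,3,3,4,4]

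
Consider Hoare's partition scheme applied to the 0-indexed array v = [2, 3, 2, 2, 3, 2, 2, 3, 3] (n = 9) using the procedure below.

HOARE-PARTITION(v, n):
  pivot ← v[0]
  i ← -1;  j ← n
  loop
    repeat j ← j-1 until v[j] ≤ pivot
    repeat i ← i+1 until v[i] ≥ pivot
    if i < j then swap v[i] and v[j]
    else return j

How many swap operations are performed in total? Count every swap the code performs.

3

pivot=2
j stops at 6 (2), i stops at 0 (2); swap ⇒ [2, 3, 2, 2, 3, 2, 2, 3, 3]
j stops at 5 (2), i stops at 1 (3); swap ⇒ [2, 2, 2, 2, 3, 3, 2, 3, 3]
j stops at 3 (2), i stops at 2 (2); swap ⇒ [2, 2, 2, 2, 3, 3, 2, 3, 3]
j stops at 2, i stops at 3; i≥j ⇒ return 2. v=[2, 2, 2, 2, 3, 3, 2, 3, 3]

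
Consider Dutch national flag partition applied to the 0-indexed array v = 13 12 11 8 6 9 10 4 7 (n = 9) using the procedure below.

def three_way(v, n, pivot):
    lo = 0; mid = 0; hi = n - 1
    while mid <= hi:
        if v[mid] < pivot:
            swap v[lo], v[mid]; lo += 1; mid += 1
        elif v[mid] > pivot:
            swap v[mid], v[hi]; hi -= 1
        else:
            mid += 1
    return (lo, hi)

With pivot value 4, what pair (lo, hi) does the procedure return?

(0, 0)

pivot = 4; lo=0, mid=0, hi=8
v[mid]=13>4: swap v[0],v[8]; hi=7 → 7 12 11 8 6 9 10 4 13
v[mid]=7>4: swap v[0],v[7]; hi=6 → 4 12 11 8 6 9 10 7 13
v[mid]=4=4: mid=1
v[mid]=12>4: swap v[1],v[6]; hi=5 → 4 10 11 8 6 9 12 7 13
v[mid]=10>4: swap v[1],v[5]; hi=4 → 4 9 11 8 6 10 12 7 13
v[mid]=9>4: swap v[1],v[4]; hi=3 → 4 6 11 8 9 10 12 7 13
v[mid]=6>4: swap v[1],v[3]; hi=2 → 4 8 11 6 9 10 12 7 13
v[mid]=8>4: swap v[1],v[2]; hi=1 → 4 11 8 6 9 10 12 7 13
v[mid]=11>4: swap v[1],v[1]; hi=0 → 4 11 8 6 9 10 12 7 13
end: lo=0, hi=0; v = 4 11 8 6 9 10 12 7 13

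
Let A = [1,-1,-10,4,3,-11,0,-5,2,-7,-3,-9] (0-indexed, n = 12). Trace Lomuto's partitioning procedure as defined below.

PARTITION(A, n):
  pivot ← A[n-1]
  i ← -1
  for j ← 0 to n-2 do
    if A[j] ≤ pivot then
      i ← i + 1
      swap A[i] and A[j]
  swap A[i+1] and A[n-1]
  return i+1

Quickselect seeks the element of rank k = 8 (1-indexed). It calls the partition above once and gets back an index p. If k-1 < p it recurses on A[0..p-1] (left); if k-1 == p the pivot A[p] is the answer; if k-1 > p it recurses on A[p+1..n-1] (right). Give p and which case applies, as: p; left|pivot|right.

2; right

pivot = A[11] = -9; i = -1
j=0: A[0]=1 > -9 → no swap
j=1: A[1]=-1 > -9 → no swap
j=2: A[2]=-10 ≤ -9 → i=0, swap A[0],A[2] → [-10,-1,1,4,3,-11,0,-5,2,-7,-3,-9]
j=3: A[3]=4 > -9 → no swap
j=4: A[4]=3 > -9 → no swap
j=5: A[5]=-11 ≤ -9 → i=1, swap A[1],A[5] → [-10,-11,1,4,3,-1,0,-5,2,-7,-3,-9]
j=6: A[6]=0 > -9 → no swap
j=7: A[7]=-5 > -9 → no swap
j=8: A[8]=2 > -9 → no swap
j=9: A[9]=-7 > -9 → no swap
j=10: A[10]=-3 > -9 → no swap
final swap A[2],A[11] → [-10,-11,-9,4,3,-1,0,-5,2,-7,-3,1]; return 2
p = 2; k-1 = 7 > 2 ⇒ right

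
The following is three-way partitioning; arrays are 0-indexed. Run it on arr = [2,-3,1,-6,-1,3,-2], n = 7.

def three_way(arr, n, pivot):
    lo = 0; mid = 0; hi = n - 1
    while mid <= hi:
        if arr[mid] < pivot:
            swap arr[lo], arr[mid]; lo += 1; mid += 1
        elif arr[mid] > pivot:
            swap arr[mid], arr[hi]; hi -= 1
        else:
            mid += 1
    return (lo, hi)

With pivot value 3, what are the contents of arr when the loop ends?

pivot = 3; lo=0, mid=0, hi=6
arr[mid]=2<3: swap arr[0],arr[0]; lo=1,mid=1 → [2,-3,1,-6,-1,3,-2]
arr[mid]=-3<3: swap arr[1],arr[1]; lo=2,mid=2 → [2,-3,1,-6,-1,3,-2]
arr[mid]=1<3: swap arr[2],arr[2]; lo=3,mid=3 → [2,-3,1,-6,-1,3,-2]
arr[mid]=-6<3: swap arr[3],arr[3]; lo=4,mid=4 → [2,-3,1,-6,-1,3,-2]
arr[mid]=-1<3: swap arr[4],arr[4]; lo=5,mid=5 → [2,-3,1,-6,-1,3,-2]
arr[mid]=3=3: mid=6
arr[mid]=-2<3: swap arr[5],arr[6]; lo=6,mid=7 → [2,-3,1,-6,-1,-2,3]
end: lo=6, hi=6; arr = [2,-3,1,-6,-1,-2,3]

[2,-3,1,-6,-1,-2,3]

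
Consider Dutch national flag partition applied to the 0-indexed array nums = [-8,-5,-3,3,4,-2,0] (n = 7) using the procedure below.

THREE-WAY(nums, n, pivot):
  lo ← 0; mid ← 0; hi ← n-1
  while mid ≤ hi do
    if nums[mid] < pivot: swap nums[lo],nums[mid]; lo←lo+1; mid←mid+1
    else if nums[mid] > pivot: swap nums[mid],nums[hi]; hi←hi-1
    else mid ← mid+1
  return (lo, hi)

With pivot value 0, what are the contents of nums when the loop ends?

[-8,-5,-3,-2,0,4,3]

lo=0 mid=0 hi=6
-8<0: swap(0,0), lo=1 mid=1 ⇒ [-8,-5,-3,3,4,-2,0]
-5<0: swap(1,1), lo=2 mid=2 ⇒ [-8,-5,-3,3,4,-2,0]
-3<0: swap(2,2), lo=3 mid=3 ⇒ [-8,-5,-3,3,4,-2,0]
3>0: swap(3,6), hi=5 ⇒ [-8,-5,-3,0,4,-2,3]
0=0: mid=4
4>0: swap(4,5), hi=4 ⇒ [-8,-5,-3,0,-2,4,3]
-2<0: swap(3,4), lo=4 mid=5 ⇒ [-8,-5,-3,-2,0,4,3]
done. lo=4 hi=4; nums=[-8,-5,-3,-2,0,4,3]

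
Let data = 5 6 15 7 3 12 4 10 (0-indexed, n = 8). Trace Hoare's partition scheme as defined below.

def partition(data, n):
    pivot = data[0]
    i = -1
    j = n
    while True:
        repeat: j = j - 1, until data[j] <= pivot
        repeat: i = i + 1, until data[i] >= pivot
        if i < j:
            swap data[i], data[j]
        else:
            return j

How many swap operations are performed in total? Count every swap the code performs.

2

pivot=5
j stops at 6 (4), i stops at 0 (5); swap ⇒ 4 6 15 7 3 12 5 10
j stops at 4 (3), i stops at 1 (6); swap ⇒ 4 3 15 7 6 12 5 10
j stops at 1, i stops at 2; i≥j ⇒ return 1. data=4 3 15 7 6 12 5 10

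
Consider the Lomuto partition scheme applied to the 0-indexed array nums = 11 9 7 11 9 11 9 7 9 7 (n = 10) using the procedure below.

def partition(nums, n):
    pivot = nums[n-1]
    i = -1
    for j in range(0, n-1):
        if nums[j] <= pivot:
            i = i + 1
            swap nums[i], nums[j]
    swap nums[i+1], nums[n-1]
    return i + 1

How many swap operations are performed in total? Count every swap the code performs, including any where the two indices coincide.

3

pivot = nums[9] = 7; i = -1
j=0: nums[0]=11 > 7 → no swap
j=1: nums[1]=9 > 7 → no swap
j=2: nums[2]=7 ≤ 7 → i=0, swap nums[0],nums[2] → 7 9 11 11 9 11 9 7 9 7
j=3: nums[3]=11 > 7 → no swap
j=4: nums[4]=9 > 7 → no swap
j=5: nums[5]=11 > 7 → no swap
j=6: nums[6]=9 > 7 → no swap
j=7: nums[7]=7 ≤ 7 → i=1, swap nums[1],nums[7] → 7 7 11 11 9 11 9 9 9 7
j=8: nums[8]=9 > 7 → no swap
final swap nums[2],nums[9] → 7 7 7 11 9 11 9 9 9 11; return 2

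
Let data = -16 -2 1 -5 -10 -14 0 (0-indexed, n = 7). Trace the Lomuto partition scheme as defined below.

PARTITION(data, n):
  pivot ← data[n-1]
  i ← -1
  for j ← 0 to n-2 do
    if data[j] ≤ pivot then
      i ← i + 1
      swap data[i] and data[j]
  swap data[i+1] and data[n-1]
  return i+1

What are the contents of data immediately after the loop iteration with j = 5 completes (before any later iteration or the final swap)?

pivot=0, i=-1
j=0: -16≤0, i=0, swap(0,0) ⇒ -16 -2 1 -5 -10 -14 0
j=1: -2≤0, i=1, swap(1,1) ⇒ -16 -2 1 -5 -10 -14 0
j=2: 1>0, skip
j=3: -5≤0, i=2, swap(2,3) ⇒ -16 -2 -5 1 -10 -14 0
j=4: -10≤0, i=3, swap(3,4) ⇒ -16 -2 -5 -10 1 -14 0
j=5: -14≤0, i=4, swap(4,5) ⇒ -16 -2 -5 -10 -14 1 0
(after j=5) data = -16 -2 -5 -10 -14 1 0

-16 -2 -5 -10 -14 1 0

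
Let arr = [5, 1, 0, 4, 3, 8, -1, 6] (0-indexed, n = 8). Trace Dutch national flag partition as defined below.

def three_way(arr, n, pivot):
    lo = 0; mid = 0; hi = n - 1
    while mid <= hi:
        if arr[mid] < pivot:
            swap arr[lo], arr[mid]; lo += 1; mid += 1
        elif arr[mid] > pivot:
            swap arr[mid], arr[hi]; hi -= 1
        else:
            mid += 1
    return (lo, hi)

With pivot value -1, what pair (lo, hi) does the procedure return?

lo=0 mid=0 hi=7
5>-1: swap(0,7), hi=6 ⇒ [6, 1, 0, 4, 3, 8, -1, 5]
6>-1: swap(0,6), hi=5 ⇒ [-1, 1, 0, 4, 3, 8, 6, 5]
-1=-1: mid=1
1>-1: swap(1,5), hi=4 ⇒ [-1, 8, 0, 4, 3, 1, 6, 5]
8>-1: swap(1,4), hi=3 ⇒ [-1, 3, 0, 4, 8, 1, 6, 5]
3>-1: swap(1,3), hi=2 ⇒ [-1, 4, 0, 3, 8, 1, 6, 5]
4>-1: swap(1,2), hi=1 ⇒ [-1, 0, 4, 3, 8, 1, 6, 5]
0>-1: swap(1,1), hi=0 ⇒ [-1, 0, 4, 3, 8, 1, 6, 5]
done. lo=0 hi=0; arr=[-1, 0, 4, 3, 8, 1, 6, 5]

(0, 0)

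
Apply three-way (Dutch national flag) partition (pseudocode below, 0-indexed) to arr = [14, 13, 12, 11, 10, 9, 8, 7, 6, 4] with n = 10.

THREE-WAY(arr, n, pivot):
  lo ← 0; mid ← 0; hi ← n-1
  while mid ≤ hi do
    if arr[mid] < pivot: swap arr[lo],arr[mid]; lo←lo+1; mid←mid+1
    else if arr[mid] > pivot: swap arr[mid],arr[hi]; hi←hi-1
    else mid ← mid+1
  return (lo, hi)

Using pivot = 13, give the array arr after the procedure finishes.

pivot = 13; lo=0, mid=0, hi=9
arr[mid]=14>13: swap arr[0],arr[9]; hi=8 → [4, 13, 12, 11, 10, 9, 8, 7, 6, 14]
arr[mid]=4<13: swap arr[0],arr[0]; lo=1,mid=1 → [4, 13, 12, 11, 10, 9, 8, 7, 6, 14]
arr[mid]=13=13: mid=2
arr[mid]=12<13: swap arr[1],arr[2]; lo=2,mid=3 → [4, 12, 13, 11, 10, 9, 8, 7, 6, 14]
arr[mid]=11<13: swap arr[2],arr[3]; lo=3,mid=4 → [4, 12, 11, 13, 10, 9, 8, 7, 6, 14]
arr[mid]=10<13: swap arr[3],arr[4]; lo=4,mid=5 → [4, 12, 11, 10, 13, 9, 8, 7, 6, 14]
arr[mid]=9<13: swap arr[4],arr[5]; lo=5,mid=6 → [4, 12, 11, 10, 9, 13, 8, 7, 6, 14]
arr[mid]=8<13: swap arr[5],arr[6]; lo=6,mid=7 → [4, 12, 11, 10, 9, 8, 13, 7, 6, 14]
arr[mid]=7<13: swap arr[6],arr[7]; lo=7,mid=8 → [4, 12, 11, 10, 9, 8, 7, 13, 6, 14]
arr[mid]=6<13: swap arr[7],arr[8]; lo=8,mid=9 → [4, 12, 11, 10, 9, 8, 7, 6, 13, 14]
end: lo=8, hi=8; arr = [4, 12, 11, 10, 9, 8, 7, 6, 13, 14]

[4, 12, 11, 10, 9, 8, 7, 6, 13, 14]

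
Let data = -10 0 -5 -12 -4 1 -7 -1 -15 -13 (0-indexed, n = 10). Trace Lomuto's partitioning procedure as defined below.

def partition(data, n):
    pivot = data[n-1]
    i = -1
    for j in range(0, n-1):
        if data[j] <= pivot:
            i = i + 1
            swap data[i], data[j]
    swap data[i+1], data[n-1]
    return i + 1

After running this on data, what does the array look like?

pivot = data[9] = -13; i = -1
j=0: data[0]=-10 > -13 → no swap
j=1: data[1]=0 > -13 → no swap
j=2: data[2]=-5 > -13 → no swap
j=3: data[3]=-12 > -13 → no swap
j=4: data[4]=-4 > -13 → no swap
j=5: data[5]=1 > -13 → no swap
j=6: data[6]=-7 > -13 → no swap
j=7: data[7]=-1 > -13 → no swap
j=8: data[8]=-15 ≤ -13 → i=0, swap data[0],data[8] → -15 0 -5 -12 -4 1 -7 -1 -10 -13
final swap data[1],data[9] → -15 -13 -5 -12 -4 1 -7 -1 -10 0; return 1

-15 -13 -5 -12 -4 1 -7 -1 -10 0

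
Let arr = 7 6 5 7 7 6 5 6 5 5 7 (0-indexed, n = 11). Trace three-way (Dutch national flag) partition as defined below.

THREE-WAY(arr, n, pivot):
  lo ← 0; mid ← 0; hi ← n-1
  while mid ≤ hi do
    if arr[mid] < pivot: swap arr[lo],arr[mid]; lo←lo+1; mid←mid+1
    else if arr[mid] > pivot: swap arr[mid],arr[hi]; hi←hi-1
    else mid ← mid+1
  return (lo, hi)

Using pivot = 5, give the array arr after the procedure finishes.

5 5 5 5 6 7 6 7 6 7 7

pivot = 5; lo=0, mid=0, hi=10
arr[mid]=7>5: swap arr[0],arr[10]; hi=9 → 7 6 5 7 7 6 5 6 5 5 7
arr[mid]=7>5: swap arr[0],arr[9]; hi=8 → 5 6 5 7 7 6 5 6 5 7 7
arr[mid]=5=5: mid=1
arr[mid]=6>5: swap arr[1],arr[8]; hi=7 → 5 5 5 7 7 6 5 6 6 7 7
arr[mid]=5=5: mid=2
arr[mid]=5=5: mid=3
arr[mid]=7>5: swap arr[3],arr[7]; hi=6 → 5 5 5 6 7 6 5 7 6 7 7
arr[mid]=6>5: swap arr[3],arr[6]; hi=5 → 5 5 5 5 7 6 6 7 6 7 7
arr[mid]=5=5: mid=4
arr[mid]=7>5: swap arr[4],arr[5]; hi=4 → 5 5 5 5 6 7 6 7 6 7 7
arr[mid]=6>5: swap arr[4],arr[4]; hi=3 → 5 5 5 5 6 7 6 7 6 7 7
end: lo=0, hi=3; arr = 5 5 5 5 6 7 6 7 6 7 7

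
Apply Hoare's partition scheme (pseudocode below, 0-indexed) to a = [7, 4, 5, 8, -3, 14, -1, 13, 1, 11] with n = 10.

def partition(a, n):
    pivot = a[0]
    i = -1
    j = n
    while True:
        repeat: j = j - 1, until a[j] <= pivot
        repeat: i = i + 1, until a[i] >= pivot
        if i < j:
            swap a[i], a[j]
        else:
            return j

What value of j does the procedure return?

pivot=7
j stops at 8 (1), i stops at 0 (7); swap ⇒ [1, 4, 5, 8, -3, 14, -1, 13, 7, 11]
j stops at 6 (-1), i stops at 3 (8); swap ⇒ [1, 4, 5, -1, -3, 14, 8, 13, 7, 11]
j stops at 4, i stops at 5; i≥j ⇒ return 4. a=[1, 4, 5, -1, -3, 14, 8, 13, 7, 11]

4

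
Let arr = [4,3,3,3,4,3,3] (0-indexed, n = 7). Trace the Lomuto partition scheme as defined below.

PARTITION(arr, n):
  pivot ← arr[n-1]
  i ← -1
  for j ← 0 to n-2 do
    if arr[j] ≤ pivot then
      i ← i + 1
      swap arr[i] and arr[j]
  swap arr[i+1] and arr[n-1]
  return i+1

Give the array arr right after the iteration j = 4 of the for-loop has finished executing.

pivot=3, i=-1
j=0: 4>3, skip
j=1: 3≤3, i=0, swap(0,1) ⇒ [3,4,3,3,4,3,3]
j=2: 3≤3, i=1, swap(1,2) ⇒ [3,3,4,3,4,3,3]
j=3: 3≤3, i=2, swap(2,3) ⇒ [3,3,3,4,4,3,3]
j=4: 4>3, skip
(after j=4) arr = [3,3,3,4,4,3,3]

[3,3,3,4,4,3,3]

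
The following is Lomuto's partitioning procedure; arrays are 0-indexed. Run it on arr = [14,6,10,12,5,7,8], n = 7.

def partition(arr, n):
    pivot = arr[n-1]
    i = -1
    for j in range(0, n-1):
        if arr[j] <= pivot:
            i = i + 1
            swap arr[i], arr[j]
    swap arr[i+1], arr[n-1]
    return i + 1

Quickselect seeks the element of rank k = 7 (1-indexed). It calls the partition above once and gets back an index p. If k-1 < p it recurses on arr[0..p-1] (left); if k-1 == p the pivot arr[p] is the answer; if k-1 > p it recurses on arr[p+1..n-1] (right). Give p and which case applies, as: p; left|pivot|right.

3; right

pivot = arr[6] = 8; i = -1
j=0: arr[0]=14 > 8 → no swap
j=1: arr[1]=6 ≤ 8 → i=0, swap arr[0],arr[1] → [6,14,10,12,5,7,8]
j=2: arr[2]=10 > 8 → no swap
j=3: arr[3]=12 > 8 → no swap
j=4: arr[4]=5 ≤ 8 → i=1, swap arr[1],arr[4] → [6,5,10,12,14,7,8]
j=5: arr[5]=7 ≤ 8 → i=2, swap arr[2],arr[5] → [6,5,7,12,14,10,8]
final swap arr[3],arr[6] → [6,5,7,8,14,10,12]; return 3
p = 3; k-1 = 6 > 3 ⇒ right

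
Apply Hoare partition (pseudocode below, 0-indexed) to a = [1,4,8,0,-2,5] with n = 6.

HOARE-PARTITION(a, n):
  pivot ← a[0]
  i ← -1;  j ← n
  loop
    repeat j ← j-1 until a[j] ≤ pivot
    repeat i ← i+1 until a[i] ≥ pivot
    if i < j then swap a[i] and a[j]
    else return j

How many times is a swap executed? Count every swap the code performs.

2

pivot=1
j stops at 4 (-2), i stops at 0 (1); swap ⇒ [-2,4,8,0,1,5]
j stops at 3 (0), i stops at 1 (4); swap ⇒ [-2,0,8,4,1,5]
j stops at 1, i stops at 2; i≥j ⇒ return 1. a=[-2,0,8,4,1,5]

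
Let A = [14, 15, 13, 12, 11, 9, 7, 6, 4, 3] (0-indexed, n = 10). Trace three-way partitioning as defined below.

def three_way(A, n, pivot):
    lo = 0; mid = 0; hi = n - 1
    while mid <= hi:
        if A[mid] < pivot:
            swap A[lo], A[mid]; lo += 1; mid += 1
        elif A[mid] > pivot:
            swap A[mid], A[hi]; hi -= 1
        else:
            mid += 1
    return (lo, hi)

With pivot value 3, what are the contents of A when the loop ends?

pivot = 3; lo=0, mid=0, hi=9
A[mid]=14>3: swap A[0],A[9]; hi=8 → [3, 15, 13, 12, 11, 9, 7, 6, 4, 14]
A[mid]=3=3: mid=1
A[mid]=15>3: swap A[1],A[8]; hi=7 → [3, 4, 13, 12, 11, 9, 7, 6, 15, 14]
A[mid]=4>3: swap A[1],A[7]; hi=6 → [3, 6, 13, 12, 11, 9, 7, 4, 15, 14]
A[mid]=6>3: swap A[1],A[6]; hi=5 → [3, 7, 13, 12, 11, 9, 6, 4, 15, 14]
A[mid]=7>3: swap A[1],A[5]; hi=4 → [3, 9, 13, 12, 11, 7, 6, 4, 15, 14]
A[mid]=9>3: swap A[1],A[4]; hi=3 → [3, 11, 13, 12, 9, 7, 6, 4, 15, 14]
A[mid]=11>3: swap A[1],A[3]; hi=2 → [3, 12, 13, 11, 9, 7, 6, 4, 15, 14]
A[mid]=12>3: swap A[1],A[2]; hi=1 → [3, 13, 12, 11, 9, 7, 6, 4, 15, 14]
A[mid]=13>3: swap A[1],A[1]; hi=0 → [3, 13, 12, 11, 9, 7, 6, 4, 15, 14]
end: lo=0, hi=0; A = [3, 13, 12, 11, 9, 7, 6, 4, 15, 14]

[3, 13, 12, 11, 9, 7, 6, 4, 15, 14]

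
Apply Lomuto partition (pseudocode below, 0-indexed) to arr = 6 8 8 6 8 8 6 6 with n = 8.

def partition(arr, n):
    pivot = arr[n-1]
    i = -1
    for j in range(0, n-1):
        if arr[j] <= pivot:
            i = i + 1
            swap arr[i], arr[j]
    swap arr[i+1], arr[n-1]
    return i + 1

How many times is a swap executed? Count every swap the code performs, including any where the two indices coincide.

4

pivot = arr[7] = 6; i = -1
j=0: arr[0]=6 ≤ 6 → i=0, swap arr[0],arr[0] (no change) → 6 8 8 6 8 8 6 6
j=1: arr[1]=8 > 6 → no swap
j=2: arr[2]=8 > 6 → no swap
j=3: arr[3]=6 ≤ 6 → i=1, swap arr[1],arr[3] → 6 6 8 8 8 8 6 6
j=4: arr[4]=8 > 6 → no swap
j=5: arr[5]=8 > 6 → no swap
j=6: arr[6]=6 ≤ 6 → i=2, swap arr[2],arr[6] → 6 6 6 8 8 8 8 6
final swap arr[3],arr[7] → 6 6 6 6 8 8 8 8; return 3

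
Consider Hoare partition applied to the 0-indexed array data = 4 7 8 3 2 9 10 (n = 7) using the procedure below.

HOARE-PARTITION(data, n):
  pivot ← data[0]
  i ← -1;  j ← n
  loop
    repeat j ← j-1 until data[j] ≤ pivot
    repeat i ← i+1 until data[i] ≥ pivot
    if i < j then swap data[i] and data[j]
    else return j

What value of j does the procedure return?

1

pivot=4
j stops at 4 (2), i stops at 0 (4); swap ⇒ 2 7 8 3 4 9 10
j stops at 3 (3), i stops at 1 (7); swap ⇒ 2 3 8 7 4 9 10
j stops at 1, i stops at 2; i≥j ⇒ return 1. data=2 3 8 7 4 9 10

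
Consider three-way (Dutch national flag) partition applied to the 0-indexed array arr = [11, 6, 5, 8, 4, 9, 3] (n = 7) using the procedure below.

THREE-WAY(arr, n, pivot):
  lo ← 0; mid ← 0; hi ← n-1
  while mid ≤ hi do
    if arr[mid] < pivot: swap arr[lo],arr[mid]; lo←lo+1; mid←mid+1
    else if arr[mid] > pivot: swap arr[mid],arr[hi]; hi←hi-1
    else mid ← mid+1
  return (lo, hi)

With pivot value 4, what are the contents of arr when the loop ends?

[3, 4, 8, 5, 9, 6, 11]

lo=0 mid=0 hi=6
11>4: swap(0,6), hi=5 ⇒ [3, 6, 5, 8, 4, 9, 11]
3<4: swap(0,0), lo=1 mid=1 ⇒ [3, 6, 5, 8, 4, 9, 11]
6>4: swap(1,5), hi=4 ⇒ [3, 9, 5, 8, 4, 6, 11]
9>4: swap(1,4), hi=3 ⇒ [3, 4, 5, 8, 9, 6, 11]
4=4: mid=2
5>4: swap(2,3), hi=2 ⇒ [3, 4, 8, 5, 9, 6, 11]
8>4: swap(2,2), hi=1 ⇒ [3, 4, 8, 5, 9, 6, 11]
done. lo=1 hi=1; arr=[3, 4, 8, 5, 9, 6, 11]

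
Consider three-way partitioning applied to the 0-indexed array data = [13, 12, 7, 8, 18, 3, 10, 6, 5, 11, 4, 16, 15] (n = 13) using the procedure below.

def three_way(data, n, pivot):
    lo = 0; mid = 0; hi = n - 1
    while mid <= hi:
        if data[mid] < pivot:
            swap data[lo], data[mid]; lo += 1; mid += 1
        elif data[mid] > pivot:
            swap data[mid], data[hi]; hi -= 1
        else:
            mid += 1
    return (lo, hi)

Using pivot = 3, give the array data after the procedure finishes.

[3, 7, 8, 18, 12, 10, 6, 5, 11, 4, 16, 15, 13]

lo=0 mid=0 hi=12
13>3: swap(0,12), hi=11 ⇒ [15, 12, 7, 8, 18, 3, 10, 6, 5, 11, 4, 16, 13]
15>3: swap(0,11), hi=10 ⇒ [16, 12, 7, 8, 18, 3, 10, 6, 5, 11, 4, 15, 13]
16>3: swap(0,10), hi=9 ⇒ [4, 12, 7, 8, 18, 3, 10, 6, 5, 11, 16, 15, 13]
4>3: swap(0,9), hi=8 ⇒ [11, 12, 7, 8, 18, 3, 10, 6, 5, 4, 16, 15, 13]
11>3: swap(0,8), hi=7 ⇒ [5, 12, 7, 8, 18, 3, 10, 6, 11, 4, 16, 15, 13]
5>3: swap(0,7), hi=6 ⇒ [6, 12, 7, 8, 18, 3, 10, 5, 11, 4, 16, 15, 13]
6>3: swap(0,6), hi=5 ⇒ [10, 12, 7, 8, 18, 3, 6, 5, 11, 4, 16, 15, 13]
10>3: swap(0,5), hi=4 ⇒ [3, 12, 7, 8, 18, 10, 6, 5, 11, 4, 16, 15, 13]
3=3: mid=1
12>3: swap(1,4), hi=3 ⇒ [3, 18, 7, 8, 12, 10, 6, 5, 11, 4, 16, 15, 13]
18>3: swap(1,3), hi=2 ⇒ [3, 8, 7, 18, 12, 10, 6, 5, 11, 4, 16, 15, 13]
8>3: swap(1,2), hi=1 ⇒ [3, 7, 8, 18, 12, 10, 6, 5, 11, 4, 16, 15, 13]
7>3: swap(1,1), hi=0 ⇒ [3, 7, 8, 18, 12, 10, 6, 5, 11, 4, 16, 15, 13]
done. lo=0 hi=0; data=[3, 7, 8, 18, 12, 10, 6, 5, 11, 4, 16, 15, 13]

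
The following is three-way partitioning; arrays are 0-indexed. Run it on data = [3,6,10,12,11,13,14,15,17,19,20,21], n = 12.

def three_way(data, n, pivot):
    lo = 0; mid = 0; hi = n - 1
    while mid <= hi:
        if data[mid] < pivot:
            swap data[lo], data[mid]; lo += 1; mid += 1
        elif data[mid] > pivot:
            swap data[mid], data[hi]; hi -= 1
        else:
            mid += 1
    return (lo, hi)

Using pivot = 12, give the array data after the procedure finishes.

[3,6,10,11,12,14,15,17,19,20,21,13]

lo=0 mid=0 hi=11
3<12: swap(0,0), lo=1 mid=1 ⇒ [3,6,10,12,11,13,14,15,17,19,20,21]
6<12: swap(1,1), lo=2 mid=2 ⇒ [3,6,10,12,11,13,14,15,17,19,20,21]
10<12: swap(2,2), lo=3 mid=3 ⇒ [3,6,10,12,11,13,14,15,17,19,20,21]
12=12: mid=4
11<12: swap(3,4), lo=4 mid=5 ⇒ [3,6,10,11,12,13,14,15,17,19,20,21]
13>12: swap(5,11), hi=10 ⇒ [3,6,10,11,12,21,14,15,17,19,20,13]
21>12: swap(5,10), hi=9 ⇒ [3,6,10,11,12,20,14,15,17,19,21,13]
20>12: swap(5,9), hi=8 ⇒ [3,6,10,11,12,19,14,15,17,20,21,13]
19>12: swap(5,8), hi=7 ⇒ [3,6,10,11,12,17,14,15,19,20,21,13]
17>12: swap(5,7), hi=6 ⇒ [3,6,10,11,12,15,14,17,19,20,21,13]
15>12: swap(5,6), hi=5 ⇒ [3,6,10,11,12,14,15,17,19,20,21,13]
14>12: swap(5,5), hi=4 ⇒ [3,6,10,11,12,14,15,17,19,20,21,13]
done. lo=4 hi=4; data=[3,6,10,11,12,14,15,17,19,20,21,13]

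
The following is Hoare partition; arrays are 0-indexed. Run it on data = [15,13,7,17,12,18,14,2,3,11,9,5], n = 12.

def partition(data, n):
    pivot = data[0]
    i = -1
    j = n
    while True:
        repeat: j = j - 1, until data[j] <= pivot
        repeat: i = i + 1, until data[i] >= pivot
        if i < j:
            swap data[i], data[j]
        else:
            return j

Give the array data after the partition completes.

[5,13,7,9,12,11,14,2,3,18,17,15]

pivot=15
j stops at 11 (5), i stops at 0 (15); swap ⇒ [5,13,7,17,12,18,14,2,3,11,9,15]
j stops at 10 (9), i stops at 3 (17); swap ⇒ [5,13,7,9,12,18,14,2,3,11,17,15]
j stops at 9 (11), i stops at 5 (18); swap ⇒ [5,13,7,9,12,11,14,2,3,18,17,15]
j stops at 8, i stops at 9; i≥j ⇒ return 8. data=[5,13,7,9,12,11,14,2,3,18,17,15]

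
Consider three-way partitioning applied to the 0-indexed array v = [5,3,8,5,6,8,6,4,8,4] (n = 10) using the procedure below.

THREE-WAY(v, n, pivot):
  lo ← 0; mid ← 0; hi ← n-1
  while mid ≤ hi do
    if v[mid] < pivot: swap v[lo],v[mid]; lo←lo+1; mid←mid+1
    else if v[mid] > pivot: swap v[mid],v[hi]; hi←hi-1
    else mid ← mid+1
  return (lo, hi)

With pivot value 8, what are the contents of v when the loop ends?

lo=0 mid=0 hi=9
5<8: swap(0,0), lo=1 mid=1 ⇒ [5,3,8,5,6,8,6,4,8,4]
3<8: swap(1,1), lo=2 mid=2 ⇒ [5,3,8,5,6,8,6,4,8,4]
8=8: mid=3
5<8: swap(2,3), lo=3 mid=4 ⇒ [5,3,5,8,6,8,6,4,8,4]
6<8: swap(3,4), lo=4 mid=5 ⇒ [5,3,5,6,8,8,6,4,8,4]
8=8: mid=6
6<8: swap(4,6), lo=5 mid=7 ⇒ [5,3,5,6,6,8,8,4,8,4]
4<8: swap(5,7), lo=6 mid=8 ⇒ [5,3,5,6,6,4,8,8,8,4]
8=8: mid=9
4<8: swap(6,9), lo=7 mid=10 ⇒ [5,3,5,6,6,4,4,8,8,8]
done. lo=7 hi=9; v=[5,3,5,6,6,4,4,8,8,8]

[5,3,5,6,6,4,4,8,8,8]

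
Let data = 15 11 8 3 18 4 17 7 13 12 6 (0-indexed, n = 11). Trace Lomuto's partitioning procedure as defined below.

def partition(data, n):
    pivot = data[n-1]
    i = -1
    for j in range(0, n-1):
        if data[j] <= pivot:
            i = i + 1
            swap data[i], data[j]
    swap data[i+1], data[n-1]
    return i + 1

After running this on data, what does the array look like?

3 4 6 15 18 11 17 7 13 12 8

pivot = data[10] = 6; i = -1
j=0: data[0]=15 > 6 → no swap
j=1: data[1]=11 > 6 → no swap
j=2: data[2]=8 > 6 → no swap
j=3: data[3]=3 ≤ 6 → i=0, swap data[0],data[3] → 3 11 8 15 18 4 17 7 13 12 6
j=4: data[4]=18 > 6 → no swap
j=5: data[5]=4 ≤ 6 → i=1, swap data[1],data[5] → 3 4 8 15 18 11 17 7 13 12 6
j=6: data[6]=17 > 6 → no swap
j=7: data[7]=7 > 6 → no swap
j=8: data[8]=13 > 6 → no swap
j=9: data[9]=12 > 6 → no swap
final swap data[2],data[10] → 3 4 6 15 18 11 17 7 13 12 8; return 2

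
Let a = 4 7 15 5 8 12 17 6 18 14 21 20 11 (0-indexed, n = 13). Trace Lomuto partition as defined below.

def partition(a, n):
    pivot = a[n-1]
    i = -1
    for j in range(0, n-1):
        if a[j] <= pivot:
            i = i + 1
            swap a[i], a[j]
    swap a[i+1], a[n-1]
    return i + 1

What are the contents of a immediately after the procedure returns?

pivot = a[12] = 11; i = -1
j=0: a[0]=4 ≤ 11 → i=0, swap a[0],a[0] (no change) → 4 7 15 5 8 12 17 6 18 14 21 20 11
j=1: a[1]=7 ≤ 11 → i=1, swap a[1],a[1] (no change) → 4 7 15 5 8 12 17 6 18 14 21 20 11
j=2: a[2]=15 > 11 → no swap
j=3: a[3]=5 ≤ 11 → i=2, swap a[2],a[3] → 4 7 5 15 8 12 17 6 18 14 21 20 11
j=4: a[4]=8 ≤ 11 → i=3, swap a[3],a[4] → 4 7 5 8 15 12 17 6 18 14 21 20 11
j=5: a[5]=12 > 11 → no swap
j=6: a[6]=17 > 11 → no swap
j=7: a[7]=6 ≤ 11 → i=4, swap a[4],a[7] → 4 7 5 8 6 12 17 15 18 14 21 20 11
j=8: a[8]=18 > 11 → no swap
j=9: a[9]=14 > 11 → no swap
j=10: a[10]=21 > 11 → no swap
j=11: a[11]=20 > 11 → no swap
final swap a[5],a[12] → 4 7 5 8 6 11 17 15 18 14 21 20 12; return 5

4 7 5 8 6 11 17 15 18 14 21 20 12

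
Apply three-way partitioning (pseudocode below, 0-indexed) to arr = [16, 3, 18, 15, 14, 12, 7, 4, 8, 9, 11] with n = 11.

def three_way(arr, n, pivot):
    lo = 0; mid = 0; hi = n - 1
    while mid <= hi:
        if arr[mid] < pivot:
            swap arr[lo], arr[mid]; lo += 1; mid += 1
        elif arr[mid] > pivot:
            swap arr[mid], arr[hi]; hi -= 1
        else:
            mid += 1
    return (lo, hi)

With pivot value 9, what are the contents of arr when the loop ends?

pivot = 9; lo=0, mid=0, hi=10
arr[mid]=16>9: swap arr[0],arr[10]; hi=9 → [11, 3, 18, 15, 14, 12, 7, 4, 8, 9, 16]
arr[mid]=11>9: swap arr[0],arr[9]; hi=8 → [9, 3, 18, 15, 14, 12, 7, 4, 8, 11, 16]
arr[mid]=9=9: mid=1
arr[mid]=3<9: swap arr[0],arr[1]; lo=1,mid=2 → [3, 9, 18, 15, 14, 12, 7, 4, 8, 11, 16]
arr[mid]=18>9: swap arr[2],arr[8]; hi=7 → [3, 9, 8, 15, 14, 12, 7, 4, 18, 11, 16]
arr[mid]=8<9: swap arr[1],arr[2]; lo=2,mid=3 → [3, 8, 9, 15, 14, 12, 7, 4, 18, 11, 16]
arr[mid]=15>9: swap arr[3],arr[7]; hi=6 → [3, 8, 9, 4, 14, 12, 7, 15, 18, 11, 16]
arr[mid]=4<9: swap arr[2],arr[3]; lo=3,mid=4 → [3, 8, 4, 9, 14, 12, 7, 15, 18, 11, 16]
arr[mid]=14>9: swap arr[4],arr[6]; hi=5 → [3, 8, 4, 9, 7, 12, 14, 15, 18, 11, 16]
arr[mid]=7<9: swap arr[3],arr[4]; lo=4,mid=5 → [3, 8, 4, 7, 9, 12, 14, 15, 18, 11, 16]
arr[mid]=12>9: swap arr[5],arr[5]; hi=4 → [3, 8, 4, 7, 9, 12, 14, 15, 18, 11, 16]
end: lo=4, hi=4; arr = [3, 8, 4, 7, 9, 12, 14, 15, 18, 11, 16]

[3, 8, 4, 7, 9, 12, 14, 15, 18, 11, 16]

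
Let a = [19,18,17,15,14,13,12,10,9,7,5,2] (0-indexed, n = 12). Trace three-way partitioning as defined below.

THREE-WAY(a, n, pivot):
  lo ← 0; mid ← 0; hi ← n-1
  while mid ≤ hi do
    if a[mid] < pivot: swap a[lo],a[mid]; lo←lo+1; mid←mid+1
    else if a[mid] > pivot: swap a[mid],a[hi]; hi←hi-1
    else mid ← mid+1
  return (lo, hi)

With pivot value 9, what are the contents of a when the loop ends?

lo=0 mid=0 hi=11
19>9: swap(0,11), hi=10 ⇒ [2,18,17,15,14,13,12,10,9,7,5,19]
2<9: swap(0,0), lo=1 mid=1 ⇒ [2,18,17,15,14,13,12,10,9,7,5,19]
18>9: swap(1,10), hi=9 ⇒ [2,5,17,15,14,13,12,10,9,7,18,19]
5<9: swap(1,1), lo=2 mid=2 ⇒ [2,5,17,15,14,13,12,10,9,7,18,19]
17>9: swap(2,9), hi=8 ⇒ [2,5,7,15,14,13,12,10,9,17,18,19]
7<9: swap(2,2), lo=3 mid=3 ⇒ [2,5,7,15,14,13,12,10,9,17,18,19]
15>9: swap(3,8), hi=7 ⇒ [2,5,7,9,14,13,12,10,15,17,18,19]
9=9: mid=4
14>9: swap(4,7), hi=6 ⇒ [2,5,7,9,10,13,12,14,15,17,18,19]
10>9: swap(4,6), hi=5 ⇒ [2,5,7,9,12,13,10,14,15,17,18,19]
12>9: swap(4,5), hi=4 ⇒ [2,5,7,9,13,12,10,14,15,17,18,19]
13>9: swap(4,4), hi=3 ⇒ [2,5,7,9,13,12,10,14,15,17,18,19]
done. lo=3 hi=3; a=[2,5,7,9,13,12,10,14,15,17,18,19]

[2,5,7,9,13,12,10,14,15,17,18,19]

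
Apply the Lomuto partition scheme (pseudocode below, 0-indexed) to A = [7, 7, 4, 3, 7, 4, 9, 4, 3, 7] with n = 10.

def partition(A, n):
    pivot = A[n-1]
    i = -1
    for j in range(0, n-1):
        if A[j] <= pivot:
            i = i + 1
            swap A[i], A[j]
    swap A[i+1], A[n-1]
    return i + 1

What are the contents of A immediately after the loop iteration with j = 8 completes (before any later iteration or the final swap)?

[7, 7, 4, 3, 7, 4, 4, 3, 9, 7]

pivot = A[9] = 7; i = -1
j=0: A[0]=7 ≤ 7 → i=0, swap A[0],A[0] (no change) → [7, 7, 4, 3, 7, 4, 9, 4, 3, 7]
j=1: A[1]=7 ≤ 7 → i=1, swap A[1],A[1] (no change) → [7, 7, 4, 3, 7, 4, 9, 4, 3, 7]
j=2: A[2]=4 ≤ 7 → i=2, swap A[2],A[2] (no change) → [7, 7, 4, 3, 7, 4, 9, 4, 3, 7]
j=3: A[3]=3 ≤ 7 → i=3, swap A[3],A[3] (no change) → [7, 7, 4, 3, 7, 4, 9, 4, 3, 7]
j=4: A[4]=7 ≤ 7 → i=4, swap A[4],A[4] (no change) → [7, 7, 4, 3, 7, 4, 9, 4, 3, 7]
j=5: A[5]=4 ≤ 7 → i=5, swap A[5],A[5] (no change) → [7, 7, 4, 3, 7, 4, 9, 4, 3, 7]
j=6: A[6]=9 > 7 → no swap
j=7: A[7]=4 ≤ 7 → i=6, swap A[6],A[7] → [7, 7, 4, 3, 7, 4, 4, 9, 3, 7]
j=8: A[8]=3 ≤ 7 → i=7, swap A[7],A[8] → [7, 7, 4, 3, 7, 4, 4, 3, 9, 7]
(after j=8) A = [7, 7, 4, 3, 7, 4, 4, 3, 9, 7]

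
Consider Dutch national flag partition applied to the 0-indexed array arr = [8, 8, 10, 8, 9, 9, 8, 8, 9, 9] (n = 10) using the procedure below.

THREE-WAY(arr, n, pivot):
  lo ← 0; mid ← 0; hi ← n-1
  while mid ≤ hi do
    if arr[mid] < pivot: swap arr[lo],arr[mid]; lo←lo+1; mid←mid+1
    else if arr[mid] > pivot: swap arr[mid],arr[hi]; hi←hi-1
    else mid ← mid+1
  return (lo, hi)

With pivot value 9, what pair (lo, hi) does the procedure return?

(5, 8)

pivot = 9; lo=0, mid=0, hi=9
arr[mid]=8<9: swap arr[0],arr[0]; lo=1,mid=1 → [8, 8, 10, 8, 9, 9, 8, 8, 9, 9]
arr[mid]=8<9: swap arr[1],arr[1]; lo=2,mid=2 → [8, 8, 10, 8, 9, 9, 8, 8, 9, 9]
arr[mid]=10>9: swap arr[2],arr[9]; hi=8 → [8, 8, 9, 8, 9, 9, 8, 8, 9, 10]
arr[mid]=9=9: mid=3
arr[mid]=8<9: swap arr[2],arr[3]; lo=3,mid=4 → [8, 8, 8, 9, 9, 9, 8, 8, 9, 10]
arr[mid]=9=9: mid=5
arr[mid]=9=9: mid=6
arr[mid]=8<9: swap arr[3],arr[6]; lo=4,mid=7 → [8, 8, 8, 8, 9, 9, 9, 8, 9, 10]
arr[mid]=8<9: swap arr[4],arr[7]; lo=5,mid=8 → [8, 8, 8, 8, 8, 9, 9, 9, 9, 10]
arr[mid]=9=9: mid=9
end: lo=5, hi=8; arr = [8, 8, 8, 8, 8, 9, 9, 9, 9, 10]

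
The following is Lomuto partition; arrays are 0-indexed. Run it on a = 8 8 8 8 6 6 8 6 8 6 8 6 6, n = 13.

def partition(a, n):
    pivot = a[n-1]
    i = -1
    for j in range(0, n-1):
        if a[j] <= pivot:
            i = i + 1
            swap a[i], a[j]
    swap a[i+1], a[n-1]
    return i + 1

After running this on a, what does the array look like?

pivot = a[12] = 6; i = -1
j=0: a[0]=8 > 6 → no swap
j=1: a[1]=8 > 6 → no swap
j=2: a[2]=8 > 6 → no swap
j=3: a[3]=8 > 6 → no swap
j=4: a[4]=6 ≤ 6 → i=0, swap a[0],a[4] → 6 8 8 8 8 6 8 6 8 6 8 6 6
j=5: a[5]=6 ≤ 6 → i=1, swap a[1],a[5] → 6 6 8 8 8 8 8 6 8 6 8 6 6
j=6: a[6]=8 > 6 → no swap
j=7: a[7]=6 ≤ 6 → i=2, swap a[2],a[7] → 6 6 6 8 8 8 8 8 8 6 8 6 6
j=8: a[8]=8 > 6 → no swap
j=9: a[9]=6 ≤ 6 → i=3, swap a[3],a[9] → 6 6 6 6 8 8 8 8 8 8 8 6 6
j=10: a[10]=8 > 6 → no swap
j=11: a[11]=6 ≤ 6 → i=4, swap a[4],a[11] → 6 6 6 6 6 8 8 8 8 8 8 8 6
final swap a[5],a[12] → 6 6 6 6 6 6 8 8 8 8 8 8 8; return 5

6 6 6 6 6 6 8 8 8 8 8 8 8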